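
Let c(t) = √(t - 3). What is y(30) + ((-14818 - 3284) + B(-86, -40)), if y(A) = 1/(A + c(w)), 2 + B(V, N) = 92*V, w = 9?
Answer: -3876379/149 - √6/894 ≈ -26016.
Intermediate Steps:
c(t) = √(-3 + t)
B(V, N) = -2 + 92*V
y(A) = 1/(A + √6) (y(A) = 1/(A + √(-3 + 9)) = 1/(A + √6))
y(30) + ((-14818 - 3284) + B(-86, -40)) = 1/(30 + √6) + ((-14818 - 3284) + (-2 + 92*(-86))) = 1/(30 + √6) + (-18102 + (-2 - 7912)) = 1/(30 + √6) + (-18102 - 7914) = 1/(30 + √6) - 26016 = -26016 + 1/(30 + √6)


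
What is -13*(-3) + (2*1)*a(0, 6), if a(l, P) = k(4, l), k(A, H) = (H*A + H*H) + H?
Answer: 39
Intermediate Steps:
k(A, H) = H + H² + A*H (k(A, H) = (A*H + H²) + H = (H² + A*H) + H = H + H² + A*H)
a(l, P) = l*(5 + l) (a(l, P) = l*(1 + 4 + l) = l*(5 + l))
-13*(-3) + (2*1)*a(0, 6) = -13*(-3) + (2*1)*(0*(5 + 0)) = 39 + 2*(0*5) = 39 + 2*0 = 39 + 0 = 39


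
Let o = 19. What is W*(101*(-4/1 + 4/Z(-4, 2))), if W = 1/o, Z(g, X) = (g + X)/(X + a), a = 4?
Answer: -1616/19 ≈ -85.053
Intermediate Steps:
Z(g, X) = (X + g)/(4 + X) (Z(g, X) = (g + X)/(X + 4) = (X + g)/(4 + X))
W = 1/19 ≈ 0.052632
W*(101*(-4/1 + 4/Z(-4, 2))) = (101*(-4/1 + 4/(((2 - 4)/(4 + 2)))))/19 = (101*(-4*1 + 4/((-2/6))))/19 = (101*(-4 + 4/(((⅙)*(-2)))))/19 = (101*(-4 + 4/(-⅓)))/19 = (101*(-4 + 4*(-3)))/19 = (101*(-4 - 12))/19 = (101*(-16))/19 = (1/19)*(-1616) = -1616/19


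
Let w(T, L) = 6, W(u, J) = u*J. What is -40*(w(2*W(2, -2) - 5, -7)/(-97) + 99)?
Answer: -383880/97 ≈ -3957.5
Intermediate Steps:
W(u, J) = J*u
-40*(w(2*W(2, -2) - 5, -7)/(-97) + 99) = -40*(6/(-97) + 99) = -40*(6*(-1/97) + 99) = -40*(-6/97 + 99) = -40*9597/97 = -383880/97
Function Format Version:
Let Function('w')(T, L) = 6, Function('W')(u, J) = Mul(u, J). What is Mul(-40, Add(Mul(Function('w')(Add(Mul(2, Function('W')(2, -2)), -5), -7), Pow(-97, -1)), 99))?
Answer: Rational(-383880, 97) ≈ -3957.5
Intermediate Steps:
Function('W')(u, J) = Mul(J, u)
Mul(-40, Add(Mul(Function('w')(Add(Mul(2, Function('W')(2, -2)), -5), -7), Pow(-97, -1)), 99)) = Mul(-40, Add(Mul(6, Pow(-97, -1)), 99)) = Mul(-40, Add(Mul(6, Rational(-1, 97)), 99)) = Mul(-40, Add(Rational(-6, 97), 99)) = Mul(-40, Rational(9597, 97)) = Rational(-383880, 97)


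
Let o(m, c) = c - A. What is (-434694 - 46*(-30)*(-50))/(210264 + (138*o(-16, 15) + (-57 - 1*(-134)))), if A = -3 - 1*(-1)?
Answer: -503694/212687 ≈ -2.3682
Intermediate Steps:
A = -2 (A = -3 + 1 = -2)
o(m, c) = 2 + c (o(m, c) = c - 1*(-2) = c + 2 = 2 + c)
(-434694 - 46*(-30)*(-50))/(210264 + (138*o(-16, 15) + (-57 - 1*(-134)))) = (-434694 - 46*(-30)*(-50))/(210264 + (138*(2 + 15) + (-57 - 1*(-134)))) = (-434694 + 1380*(-50))/(210264 + (138*17 + (-57 + 134))) = (-434694 - 69000)/(210264 + (2346 + 77)) = -503694/(210264 + 2423) = -503694/212687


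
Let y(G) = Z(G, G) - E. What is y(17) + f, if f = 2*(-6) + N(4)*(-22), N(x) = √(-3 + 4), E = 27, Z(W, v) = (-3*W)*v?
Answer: -928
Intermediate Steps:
Z(W, v) = -3*W*v
y(G) = -27 - 3*G² (y(G) = -3*G*G - 1*27 = -3*G² - 27 = -27 - 3*G²)
N(x) = 1 (N(x) = √1 = 1)
f = -34 (f = 2*(-6) + 1*(-22) = -12 - 22 = -34)
y(17) + f = (-27 - 3*17²) - 34 = (-27 - 3*289) - 34 = (-27 - 867) - 34 = -894 - 34 = -928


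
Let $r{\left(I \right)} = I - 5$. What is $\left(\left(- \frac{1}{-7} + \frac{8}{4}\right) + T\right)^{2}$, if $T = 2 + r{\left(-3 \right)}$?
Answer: $\frac{729}{49} \approx 14.878$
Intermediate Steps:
$r{\left(I \right)} = -5 + I$
$T = -6$ ($T = 2 - 8 = -6$)
$\left(\left(- \frac{1}{-7} + \frac{8}{4}\right) + T\right)^{2} = \left(\left(- \frac{1}{-7} + \frac{8}{4}\right) - 6\right)^{2} = \left(\left(\left(-1\right) \left(- \frac{1}{7}\right) + 8 \cdot \frac{1}{4}\right) - 6\right)^{2} = \left(\left(\frac{1}{7} + 2\right) - 6\right)^{2} = \left(\frac{15}{7} - 6\right)^{2} = \left(- \frac{27}{7}\right)^{2} = \frac{729}{49}$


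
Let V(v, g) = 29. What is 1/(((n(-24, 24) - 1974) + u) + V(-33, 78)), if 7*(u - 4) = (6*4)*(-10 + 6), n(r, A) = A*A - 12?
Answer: -7/9735 ≈ -0.00071905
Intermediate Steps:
n(r, A) = -12 + A² (n(r, A) = A² - 12 = -12 + A²)
u = -68/7 (u = 4 + ((6*4)*(-10 + 6))/7 = 4 + (24*(-4))/7 = 4 + (⅐)*(-96) = 4 - 96/7 = -68/7 ≈ -9.7143)
1/(((n(-24, 24) - 1974) + u) + V(-33, 78)) = 1/((((-12 + 24²) - 1974) - 68/7) + 29) = 1/((((-12 + 576) - 1974) - 68/7) + 29) = 1/(((564 - 1974) - 68/7) + 29) = 1/((-1410 - 68/7) + 29) = 1/(-9938/7 + 29) = 1/(-9735/7) = -7/9735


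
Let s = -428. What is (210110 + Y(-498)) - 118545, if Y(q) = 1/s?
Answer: 39189819/428 ≈ 91565.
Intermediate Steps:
Y(q) = -1/428 (Y(q) = 1/(-428) = -1/428)
(210110 + Y(-498)) - 118545 = (210110 - 1/428) - 118545 = 89927079/428 - 118545 = 39189819/428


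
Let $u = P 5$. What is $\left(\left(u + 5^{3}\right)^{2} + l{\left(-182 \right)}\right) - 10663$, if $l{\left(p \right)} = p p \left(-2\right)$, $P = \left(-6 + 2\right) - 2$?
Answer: $-67886$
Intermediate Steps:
$P = -6$ ($P = -4 - 2 = -6$)
$l{\left(p \right)} = - 2 p^{2}$ ($l{\left(p \right)} = p^{2} \left(-2\right) = - 2 p^{2}$)
$u = -30$ ($u = \left(-6\right) 5 = -30$)
$\left(\left(u + 5^{3}\right)^{2} + l{\left(-182 \right)}\right) - 10663 = \left(\left(-30 + 5^{3}\right)^{2} - 2 \left(-182\right)^{2}\right) - 10663 = \left(\left(-30 + 125\right)^{2} - 66248\right) - 10663 = \left(95^{2} - 66248\right) - 10663 = \left(9025 - 66248\right) - 10663 = -57223 - 10663 = -67886$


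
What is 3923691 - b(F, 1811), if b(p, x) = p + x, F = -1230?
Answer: 3923110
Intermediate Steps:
3923691 - b(F, 1811) = 3923691 - (-1230 + 1811) = 3923691 - 1*581 = 3923691 - 581 = 3923110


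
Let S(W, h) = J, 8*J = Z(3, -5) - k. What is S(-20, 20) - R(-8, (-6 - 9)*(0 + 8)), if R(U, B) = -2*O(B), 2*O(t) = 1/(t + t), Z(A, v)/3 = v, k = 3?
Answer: -541/240 ≈ -2.2542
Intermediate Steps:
Z(A, v) = 3*v
O(t) = 1/(4*t) (O(t) = 1/(2*(t + t)) = 1/(2*((2*t))) = (1/(2*t))/2 = 1/(4*t))
J = -9/4 (J = (3*(-5) - 1*3)/8 = (-15 - 3)/8 = (1/8)*(-18) = -9/4 ≈ -2.2500)
S(W, h) = -9/4
R(U, B) = -1/(2*B)
S(-20, 20) - R(-8, (-6 - 9)*(0 + 8)) = -9/4 - (-1)/(2*((-6 - 9)*(0 + 8))) = -9/4 - (-1)/(2*((-15*8))) = -9/4 - (-1)/(2*(-120)) = -9/4 - (-1)*(-1)/(2*120) = -9/4 - 1*1/240 = -9/4 - 1/240 = -541/240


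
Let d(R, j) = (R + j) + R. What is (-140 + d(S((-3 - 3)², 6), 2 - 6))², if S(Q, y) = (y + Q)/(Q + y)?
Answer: 20164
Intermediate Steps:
S(Q, y) = 1 (S(Q, y) = (Q + y)/(Q + y) = 1)
d(R, j) = j + 2*R
(-140 + d(S((-3 - 3)², 6), 2 - 6))² = (-140 + ((2 - 6) + 2*1))² = (-140 + (-4 + 2))² = (-140 - 2)² = (-142)² = 20164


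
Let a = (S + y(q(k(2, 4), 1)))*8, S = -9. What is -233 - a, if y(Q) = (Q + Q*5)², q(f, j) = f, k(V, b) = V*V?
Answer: -4769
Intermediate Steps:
k(V, b) = V²
y(Q) = 36*Q² (y(Q) = (Q + 5*Q)² = (6*Q)² = 36*Q²)
a = 4536 (a = (-9 + 36*(2²)²)*8 = (-9 + 36*4²)*8 = (-9 + 36*16)*8 = (-9 + 576)*8 = 567*8 = 4536)
-233 - a = -233 - 1*4536 = -233 - 4536 = -4769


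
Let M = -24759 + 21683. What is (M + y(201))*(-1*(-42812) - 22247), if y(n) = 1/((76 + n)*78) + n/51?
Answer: -7734999197715/122434 ≈ -6.3177e+7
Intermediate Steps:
M = -3076
y(n) = n/51 + 1/(78*(76 + n)) (y(n) = (1/78)/(76 + n) + n*(1/51) = 1/(78*(76 + n)) + n/51 = n/51 + 1/(78*(76 + n)))
(M + y(201))*(-1*(-42812) - 22247) = (-3076 + (17 + 26*201**2 + 1976*201)/(1326*(76 + 201)))*(-1*(-42812) - 22247) = (-3076 + (1/1326)*(17 + 26*40401 + 397176)/277)*(42812 - 22247) = (-3076 + (1/1326)*(1/277)*(17 + 1050426 + 397176))*20565 = (-3076 + (1/1326)*(1/277)*1447619)*20565 = (-3076 + 1447619/367302)*20565 = -1128373333/367302*20565 = -7734999197715/122434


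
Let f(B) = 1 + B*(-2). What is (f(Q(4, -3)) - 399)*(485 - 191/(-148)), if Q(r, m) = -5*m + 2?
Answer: -7772868/37 ≈ -2.1008e+5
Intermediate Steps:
Q(r, m) = 2 - 5*m
f(B) = 1 - 2*B
(f(Q(4, -3)) - 399)*(485 - 191/(-148)) = ((1 - 2*(2 - 5*(-3))) - 399)*(485 - 191/(-148)) = ((1 - 2*(2 + 15)) - 399)*(485 - 191*(-1/148)) = ((1 - 2*17) - 399)*(485 + 191/148) = ((1 - 34) - 399)*(71971/148) = (-33 - 399)*(71971/148) = -432*71971/148 = -7772868/37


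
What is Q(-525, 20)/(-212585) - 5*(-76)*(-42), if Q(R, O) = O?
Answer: -678571324/42517 ≈ -15960.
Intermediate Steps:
Q(-525, 20)/(-212585) - 5*(-76)*(-42) = 20/(-212585) - 5*(-76)*(-42) = 20*(-1/212585) + 380*(-42) = -4/42517 - 15960 = -678571324/42517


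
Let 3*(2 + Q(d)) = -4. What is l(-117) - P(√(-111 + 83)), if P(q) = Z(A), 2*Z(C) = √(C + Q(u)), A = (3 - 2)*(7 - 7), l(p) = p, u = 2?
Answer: -117 - I*√30/6 ≈ -117.0 - 0.91287*I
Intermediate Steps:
Q(d) = -10/3 (Q(d) = -2 + (⅓)*(-4) = -2 - 4/3 = -10/3)
A = 0 (A = 1*0 = 0)
Z(C) = √(-10/3 + C)/2 (Z(C) = √(C - 10/3)/2 = √(-10/3 + C)/2)
P(q) = I*√30/6 (P(q) = √(-30 + 9*0)/6 = √(-30 + 0)/6 = √(-30)/6 = (I*√30)/6 = I*√30/6)
l(-117) - P(√(-111 + 83)) = -117 - I*√30/6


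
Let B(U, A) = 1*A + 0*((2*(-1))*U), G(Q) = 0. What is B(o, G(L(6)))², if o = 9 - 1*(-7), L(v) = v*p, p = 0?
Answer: 0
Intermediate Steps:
L(v) = 0 (L(v) = v*0 = 0)
o = 16 (o = 9 + 7 = 16)
B(U, A) = A (B(U, A) = A + 0*(-2*U) = A + 0 = A)
B(o, G(L(6)))² = 0² = 0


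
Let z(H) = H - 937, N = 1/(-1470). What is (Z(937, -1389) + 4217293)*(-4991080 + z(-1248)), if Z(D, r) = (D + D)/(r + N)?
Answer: -42996989079873685295/2041831 ≈ -2.1058e+13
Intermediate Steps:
N = -1/1470 ≈ -0.00068027
Z(D, r) = 2*D/(-1/1470 + r) (Z(D, r) = (D + D)/(r - 1/1470) = (2*D)/(-1/1470 + r) = 2*D/(-1/1470 + r))
z(H) = -937 + H
(Z(937, -1389) + 4217293)*(-4991080 + z(-1248)) = (2940*937/(-1 + 1470*(-1389)) + 4217293)*(-4991080 + (-937 - 1248)) = (2940*937/(-1 - 2041830) + 4217293)*(-4991080 - 2185) = (2940*937/(-2041831) + 4217293)*(-4993265) = (2940*937*(-1/2041831) + 4217293)*(-4993265) = (-2754780/2041831 + 4217293)*(-4993265) = (8610996828703/2041831)*(-4993265) = -42996989079873685295/2041831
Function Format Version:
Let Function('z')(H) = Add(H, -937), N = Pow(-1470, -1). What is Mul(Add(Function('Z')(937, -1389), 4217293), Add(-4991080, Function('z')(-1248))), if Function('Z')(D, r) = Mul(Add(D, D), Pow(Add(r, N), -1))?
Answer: Rational(-42996989079873685295, 2041831) ≈ -2.1058e+13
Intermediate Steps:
N = Rational(-1, 1470) ≈ -0.00068027
Function('Z')(D, r) = Mul(2, D, Pow(Add(Rational(-1, 1470), r), -1)) (Function('Z')(D, r) = Mul(Add(D, D), Pow(Add(r, Rational(-1, 1470)), -1)) = Mul(Mul(2, D), Pow(Add(Rational(-1, 1470), r), -1)) = Mul(2, D, Pow(Add(Rational(-1, 1470), r), -1)))
Function('z')(H) = Add(-937, H)
Mul(Add(Function('Z')(937, -1389), 4217293), Add(-4991080, Function('z')(-1248))) = Mul(Add(Mul(2940, 937, Pow(Add(-1, Mul(1470, -1389)), -1)), 4217293), Add(-4991080, Add(-937, -1248))) = Mul(Add(Mul(2940, 937, Pow(Add(-1, -2041830), -1)), 4217293), Add(-4991080, -2185)) = Mul(Add(Mul(2940, 937, Pow(-2041831, -1)), 4217293), -4993265) = Mul(Add(Mul(2940, 937, Rational(-1, 2041831)), 4217293), -4993265) = Mul(Add(Rational(-2754780, 2041831), 4217293), -4993265) = Mul(Rational(8610996828703, 2041831), -4993265) = Rational(-42996989079873685295, 2041831)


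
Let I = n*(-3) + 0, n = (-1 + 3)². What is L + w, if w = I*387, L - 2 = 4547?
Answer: -95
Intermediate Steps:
L = 4549 (L = 2 + 4547 = 4549)
n = 4 (n = 2² = 4)
I = -12 (I = 4*(-3) + 0 = -12 + 0 = -12)
w = -4644 (w = -12*387 = -4644)
L + w = 4549 - 4644 = -95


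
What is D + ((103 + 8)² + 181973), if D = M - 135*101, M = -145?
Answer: 180514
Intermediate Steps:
D = -13780 (D = -145 - 135*101 = -145 - 13635 = -13780)
D + ((103 + 8)² + 181973) = -13780 + ((103 + 8)² + 181973) = -13780 + (111² + 181973) = -13780 + (12321 + 181973) = -13780 + 194294 = 180514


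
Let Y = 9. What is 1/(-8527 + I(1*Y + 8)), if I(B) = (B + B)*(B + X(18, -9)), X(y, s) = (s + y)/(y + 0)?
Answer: -1/7932 ≈ -0.00012607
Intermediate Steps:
X(y, s) = (s + y)/y
I(B) = 2*B*(½ + B) (I(B) = (B + B)*(B + (-9 + 18)/18) = (2*B)*(B + (1/18)*9) = (2*B)*(B + ½) = (2*B)*(½ + B) = 2*B*(½ + B))
1/(-8527 + I(1*Y + 8)) = 1/(-8527 + (1*9 + 8)*(1 + 2*(1*9 + 8))) = 1/(-8527 + (9 + 8)*(1 + 2*(9 + 8))) = 1/(-8527 + 17*(1 + 2*17)) = 1/(-8527 + 17*(1 + 34)) = 1/(-8527 + 17*35) = 1/(-8527 + 595) = 1/(-7932) = -1/7932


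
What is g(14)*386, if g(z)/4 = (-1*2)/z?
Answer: -1544/7 ≈ -220.57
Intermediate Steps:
g(z) = -8/z (g(z) = 4*((-1*2)/z) = 4*(-2/z) = -8/z)
g(14)*386 = -8/14*386 = -8*1/14*386 = -4/7*386 = -1544/7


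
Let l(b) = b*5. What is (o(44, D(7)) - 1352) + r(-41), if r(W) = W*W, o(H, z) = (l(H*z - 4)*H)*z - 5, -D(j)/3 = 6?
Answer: 3152484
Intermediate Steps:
D(j) = -18 (D(j) = -3*6 = -18)
l(b) = 5*b
o(H, z) = -5 + H*z*(-20 + 5*H*z) (o(H, z) = ((5*(H*z - 4))*H)*z - 5 = ((5*(-4 + H*z))*H)*z - 5 = ((-20 + 5*H*z)*H)*z - 5 = (H*(-20 + 5*H*z))*z - 5 = H*z*(-20 + 5*H*z) - 5 = -5 + H*z*(-20 + 5*H*z))
r(W) = W**2
(o(44, D(7)) - 1352) + r(-41) = ((-5 + 5*44*(-18)*(-4 + 44*(-18))) - 1352) + (-41)**2 = ((-5 + 5*44*(-18)*(-4 - 792)) - 1352) + 1681 = ((-5 + 5*44*(-18)*(-796)) - 1352) + 1681 = ((-5 + 3152160) - 1352) + 1681 = (3152155 - 1352) + 1681 = 3150803 + 1681 = 3152484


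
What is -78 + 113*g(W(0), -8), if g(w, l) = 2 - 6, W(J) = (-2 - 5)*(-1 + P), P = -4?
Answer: -530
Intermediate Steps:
W(J) = 35 (W(J) = (-2 - 5)*(-1 - 4) = -7*(-5) = 35)
g(w, l) = -4
-78 + 113*g(W(0), -8) = -78 + 113*(-4) = -78 - 452 = -530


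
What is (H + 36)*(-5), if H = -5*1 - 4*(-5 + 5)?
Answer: -155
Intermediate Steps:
H = -5 (H = -5 - 4*0 = -5 + 0 = -5)
(H + 36)*(-5) = (-5 + 36)*(-5) = 31*(-5) = -155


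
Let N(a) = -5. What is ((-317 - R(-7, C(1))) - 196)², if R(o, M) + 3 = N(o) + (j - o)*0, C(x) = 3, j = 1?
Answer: 255025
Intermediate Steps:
R(o, M) = -8 (R(o, M) = -3 + (-5 + (1 - o)*0) = -3 + (-5 + 0) = -3 - 5 = -8)
((-317 - R(-7, C(1))) - 196)² = ((-317 - 1*(-8)) - 196)² = ((-317 + 8) - 196)² = (-309 - 196)² = (-505)² = 255025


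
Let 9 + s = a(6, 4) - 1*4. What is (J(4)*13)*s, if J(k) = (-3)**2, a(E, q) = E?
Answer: -819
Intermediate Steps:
J(k) = 9
s = -7 (s = -9 + (6 - 1*4) = -9 + (6 - 4) = -9 + 2 = -7)
(J(4)*13)*s = (9*13)*(-7) = 117*(-7) = -819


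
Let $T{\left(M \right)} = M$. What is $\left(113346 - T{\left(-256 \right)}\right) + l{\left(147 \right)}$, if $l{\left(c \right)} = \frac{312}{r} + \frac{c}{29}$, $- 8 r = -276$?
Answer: $\frac{75781947}{667} \approx 1.1362 \cdot 10^{5}$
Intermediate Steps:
$r = \frac{69}{2}$ ($r = \left(- \frac{1}{8}\right) \left(-276\right) = \frac{69}{2} \approx 34.5$)
$l{\left(c \right)} = \frac{208}{23} + \frac{c}{29}$ ($l{\left(c \right)} = \frac{312}{\frac{69}{2}} + \frac{c}{29} = 312 \cdot \frac{2}{69} + c \frac{1}{29} = \frac{208}{23} + \frac{c}{29}$)
$\left(113346 - T{\left(-256 \right)}\right) + l{\left(147 \right)} = \left(113346 - -256\right) + \left(\frac{208}{23} + \frac{1}{29} \cdot 147\right) = \left(113346 + 256\right) + \left(\frac{208}{23} + \frac{147}{29}\right) = 113602 + \frac{9413}{667} = \frac{75781947}{667}$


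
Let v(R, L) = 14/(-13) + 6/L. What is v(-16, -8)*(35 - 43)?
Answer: 190/13 ≈ 14.615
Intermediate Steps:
v(R, L) = -14/13 + 6/L (v(R, L) = 14*(-1/13) + 6/L = -14/13 + 6/L)
v(-16, -8)*(35 - 43) = (-14/13 + 6/(-8))*(35 - 43) = (-14/13 + 6*(-⅛))*(-8) = (-14/13 - ¾)*(-8) = -95/52*(-8) = 190/13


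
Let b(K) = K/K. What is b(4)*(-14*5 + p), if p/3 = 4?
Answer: -58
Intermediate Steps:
p = 12 (p = 3*4 = 12)
b(K) = 1
b(4)*(-14*5 + p) = 1*(-14*5 + 12) = 1*(-70 + 12) = 1*(-58) = -58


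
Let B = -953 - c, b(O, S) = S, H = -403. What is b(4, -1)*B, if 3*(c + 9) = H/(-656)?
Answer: 1858195/1968 ≈ 944.21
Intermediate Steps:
c = -17309/1968 (c = -9 + (-403/(-656))/3 = -9 + (-403*(-1/656))/3 = -9 + (⅓)*(403/656) = -9 + 403/1968 = -17309/1968 ≈ -8.7952)
B = -1858195/1968 (B = -953 - 1*(-17309/1968) = -953 + 17309/1968 = -1858195/1968 ≈ -944.21)
b(4, -1)*B = -1*(-1858195/1968) = 1858195/1968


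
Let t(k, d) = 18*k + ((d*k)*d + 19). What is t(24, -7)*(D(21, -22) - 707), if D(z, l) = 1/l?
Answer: -25307985/22 ≈ -1.1504e+6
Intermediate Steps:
t(k, d) = 19 + 18*k + k*d² (t(k, d) = 18*k + (k*d² + 19) = 18*k + (19 + k*d²) = 19 + 18*k + k*d²)
t(24, -7)*(D(21, -22) - 707) = (19 + 18*24 + 24*(-7)²)*(1/(-22) - 707) = (19 + 432 + 24*49)*(-1/22 - 707) = (19 + 432 + 1176)*(-15555/22) = 1627*(-15555/22) = -25307985/22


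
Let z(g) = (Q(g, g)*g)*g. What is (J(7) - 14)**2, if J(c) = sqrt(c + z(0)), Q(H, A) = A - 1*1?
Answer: (14 - sqrt(7))**2 ≈ 128.92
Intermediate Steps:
Q(H, A) = -1 + A (Q(H, A) = A - 1 = -1 + A)
z(g) = g**2*(-1 + g) (z(g) = ((-1 + g)*g)*g = (g*(-1 + g))*g = g**2*(-1 + g))
J(c) = sqrt(c) (J(c) = sqrt(c + 0**2*(-1 + 0)) = sqrt(c + 0*(-1)) = sqrt(c + 0) = sqrt(c))
(J(7) - 14)**2 = (sqrt(7) - 14)**2 = (-14 + sqrt(7))**2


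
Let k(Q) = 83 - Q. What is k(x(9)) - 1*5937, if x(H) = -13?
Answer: -5841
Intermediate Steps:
k(x(9)) - 1*5937 = (83 - 1*(-13)) - 1*5937 = (83 + 13) - 5937 = 96 - 5937 = -5841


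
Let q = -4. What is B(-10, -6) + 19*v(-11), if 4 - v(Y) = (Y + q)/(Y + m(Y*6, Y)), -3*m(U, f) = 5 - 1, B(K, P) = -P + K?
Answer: 1809/37 ≈ 48.892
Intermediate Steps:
B(K, P) = K - P
m(U, f) = -4/3 (m(U, f) = -(5 - 1)/3 = -1/3*4 = -4/3)
v(Y) = 4 - (-4 + Y)/(-4/3 + Y) (v(Y) = 4 - (Y - 4)/(Y - 4/3) = 4 - (-4 + Y)/(-4/3 + Y))
B(-10, -6) + 19*v(-11) = (-10 - 1*(-6)) + 19*((-4 + 9*(-11))/(-4 + 3*(-11))) = (-10 + 6) + 19*((-4 - 99)/(-4 - 33)) = -4 + 19*(-103/(-37)) = -4 + 19*(-1/37*(-103)) = -4 + 19*(103/37) = -4 + 1957/37 = 1809/37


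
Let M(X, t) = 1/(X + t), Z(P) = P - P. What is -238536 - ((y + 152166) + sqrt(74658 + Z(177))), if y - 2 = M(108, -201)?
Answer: -36335471/93 - sqrt(74658) ≈ -3.9098e+5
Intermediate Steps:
Z(P) = 0
y = 185/93 (y = 2 + 1/(108 - 201) = 2 + 1/(-93) = 2 - 1/93 = 185/93 ≈ 1.9892)
-238536 - ((y + 152166) + sqrt(74658 + Z(177))) = -238536 - ((185/93 + 152166) + sqrt(74658 + 0)) = -238536 - (14151623/93 + sqrt(74658)) = -238536 + (-14151623/93 - sqrt(74658)) = -36335471/93 - sqrt(74658)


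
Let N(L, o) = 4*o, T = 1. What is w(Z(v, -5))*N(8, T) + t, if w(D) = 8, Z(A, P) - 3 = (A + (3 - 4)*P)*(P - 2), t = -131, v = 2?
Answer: -99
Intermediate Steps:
Z(A, P) = 3 + (-2 + P)*(A - P) (Z(A, P) = 3 + (A + (3 - 4)*P)*(P - 2) = 3 + (A - P)*(-2 + P) = 3 + (-2 + P)*(A - P))
w(Z(v, -5))*N(8, T) + t = 8*(4*1) - 131 = 8*4 - 131 = 32 - 131 = -99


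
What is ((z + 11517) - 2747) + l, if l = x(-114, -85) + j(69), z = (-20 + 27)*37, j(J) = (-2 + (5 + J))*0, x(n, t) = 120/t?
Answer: 153469/17 ≈ 9027.6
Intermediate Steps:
j(J) = 0 (j(J) = (3 + J)*0 = 0)
z = 259 (z = 7*37 = 259)
l = -24/17 (l = 120/(-85) + 0 = 120*(-1/85) + 0 = -24/17 + 0 = -24/17 ≈ -1.4118)
((z + 11517) - 2747) + l = ((259 + 11517) - 2747) - 24/17 = (11776 - 2747) - 24/17 = 9029 - 24/17 = 153469/17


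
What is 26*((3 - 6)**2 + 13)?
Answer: 572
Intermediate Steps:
26*((3 - 6)**2 + 13) = 26*((-3)**2 + 13) = 26*(9 + 13) = 26*22 = 572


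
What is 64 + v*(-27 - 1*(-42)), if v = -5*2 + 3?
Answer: -41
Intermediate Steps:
v = -7 (v = -10 + 3 = -7)
64 + v*(-27 - 1*(-42)) = 64 - 7*(-27 - 1*(-42)) = 64 - 7*(-27 + 42) = 64 - 7*15 = 64 - 105 = -41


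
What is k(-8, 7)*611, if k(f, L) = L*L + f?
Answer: 25051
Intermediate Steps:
k(f, L) = f + L² (k(f, L) = L² + f = f + L²)
k(-8, 7)*611 = (-8 + 7²)*611 = (-8 + 49)*611 = 41*611 = 25051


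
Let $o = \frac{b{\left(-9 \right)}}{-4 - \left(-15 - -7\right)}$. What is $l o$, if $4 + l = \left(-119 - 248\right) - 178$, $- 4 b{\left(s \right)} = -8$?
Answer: $- \frac{549}{2} \approx -274.5$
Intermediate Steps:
$b{\left(s \right)} = 2$ ($b{\left(s \right)} = \left(- \frac{1}{4}\right) \left(-8\right) = 2$)
$o = \frac{1}{2}$ ($o = \frac{2}{-4 - \left(-15 - -7\right)} = \frac{2}{-4 - \left(-15 + 7\right)} = \frac{2}{-4 - -8} = \frac{2}{-4 + 8} = \frac{2}{4} = 2 \cdot \frac{1}{4} = \frac{1}{2} \approx 0.5$)
$l = -549$ ($l = -4 - 545 = -549$)
$l o = \left(-549\right) \frac{1}{2} = - \frac{549}{2}$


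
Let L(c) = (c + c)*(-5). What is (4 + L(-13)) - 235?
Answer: -101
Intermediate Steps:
L(c) = -10*c (L(c) = (2*c)*(-5) = -10*c)
(4 + L(-13)) - 235 = (4 - 10*(-13)) - 235 = (4 + 130) - 235 = 134 - 235 = -101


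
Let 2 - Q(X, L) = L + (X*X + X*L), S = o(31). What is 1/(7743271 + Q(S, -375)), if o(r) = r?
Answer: 1/7754312 ≈ 1.2896e-7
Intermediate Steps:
S = 31
Q(X, L) = 2 - L - X² - L*X (Q(X, L) = 2 - (L + (X*X + X*L)) = 2 - (L + (X² + L*X)) = 2 - (L + X² + L*X) = 2 + (-L - X² - L*X) = 2 - L - X² - L*X)
1/(7743271 + Q(S, -375)) = 1/(7743271 + (2 - 1*(-375) - 1*31² - 1*(-375)*31)) = 1/(7743271 + (2 + 375 - 1*961 + 11625)) = 1/(7743271 + (2 + 375 - 961 + 11625)) = 1/(7743271 + 11041) = 1/7754312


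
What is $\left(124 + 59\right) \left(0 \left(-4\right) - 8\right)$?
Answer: $-1464$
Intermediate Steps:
$\left(124 + 59\right) \left(0 \left(-4\right) - 8\right) = 183 \left(0 - 8\right) = 183 \left(-8\right) = -1464$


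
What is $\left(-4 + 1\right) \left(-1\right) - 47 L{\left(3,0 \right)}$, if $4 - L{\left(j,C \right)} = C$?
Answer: $-185$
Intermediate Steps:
$L{\left(j,C \right)} = 4 - C$
$\left(-4 + 1\right) \left(-1\right) - 47 L{\left(3,0 \right)} = \left(-4 + 1\right) \left(-1\right) - 47 \left(4 - 0\right) = \left(-3\right) \left(-1\right) - 47 \left(4 + 0\right) = 3 - 188 = -185$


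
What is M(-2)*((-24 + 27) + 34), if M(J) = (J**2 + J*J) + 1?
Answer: 333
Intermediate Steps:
M(J) = 1 + 2*J**2 (M(J) = (J**2 + J**2) + 1 = 2*J**2 + 1 = 1 + 2*J**2)
M(-2)*((-24 + 27) + 34) = (1 + 2*(-2)**2)*((-24 + 27) + 34) = (1 + 2*4)*(3 + 34) = (1 + 8)*37 = 9*37 = 333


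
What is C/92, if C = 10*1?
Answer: 5/46 ≈ 0.10870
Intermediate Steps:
C = 10
C/92 = 10/92 = (1/92)*10 = 5/46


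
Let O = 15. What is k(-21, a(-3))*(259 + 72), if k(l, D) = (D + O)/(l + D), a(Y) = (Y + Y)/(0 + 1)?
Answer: -331/3 ≈ -110.33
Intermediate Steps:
a(Y) = 2*Y (a(Y) = (2*Y)/1 = (2*Y)*1 = 2*Y)
k(l, D) = (15 + D)/(D + l) (k(l, D) = (D + 15)/(l + D) = (15 + D)/(D + l))
k(-21, a(-3))*(259 + 72) = ((15 + 2*(-3))/(2*(-3) - 21))*(259 + 72) = ((15 - 6)/(-6 - 21))*331 = (9/(-27))*331 = -1/27*9*331 = -1/3*331 = -331/3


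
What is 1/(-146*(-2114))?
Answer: 1/308644 ≈ 3.2400e-6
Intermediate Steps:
1/(-146*(-2114)) = 1/308644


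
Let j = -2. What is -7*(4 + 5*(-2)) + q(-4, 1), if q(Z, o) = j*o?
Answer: 40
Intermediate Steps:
q(Z, o) = -2*o
-7*(4 + 5*(-2)) + q(-4, 1) = -7*(4 + 5*(-2)) - 2*1 = -7*(4 - 10) - 2 = -7*(-6) - 2 = 42 - 2 = 40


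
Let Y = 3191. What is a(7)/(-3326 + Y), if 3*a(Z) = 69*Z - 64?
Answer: -419/405 ≈ -1.0346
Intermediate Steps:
a(Z) = -64/3 + 23*Z (a(Z) = (69*Z - 64)/3 = (-64 + 69*Z)/3 = -64/3 + 23*Z)
a(7)/(-3326 + Y) = (-64/3 + 23*7)/(-3326 + 3191) = (-64/3 + 161)/(-135) = (419/3)*(-1/135) = -419/405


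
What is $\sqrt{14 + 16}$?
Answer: $\sqrt{30} \approx 5.4772$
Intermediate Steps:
$\sqrt{14 + 16} = \sqrt{30}$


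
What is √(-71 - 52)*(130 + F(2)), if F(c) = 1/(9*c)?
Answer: 2341*I*√123/18 ≈ 1442.4*I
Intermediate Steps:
F(c) = 1/(9*c)
√(-71 - 52)*(130 + F(2)) = √(-71 - 52)*(130 + (⅑)/2) = √(-123)*(130 + (⅑)*(½)) = (I*√123)*(130 + 1/18) = (I*√123)*(2341/18) = 2341*I*√123/18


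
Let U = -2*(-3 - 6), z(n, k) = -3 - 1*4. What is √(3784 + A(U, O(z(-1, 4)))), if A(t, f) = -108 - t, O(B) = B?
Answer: √3658 ≈ 60.481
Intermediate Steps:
z(n, k) = -7 (z(n, k) = -3 - 4 = -7)
U = 18 (U = -2*(-9) = 18)
√(3784 + A(U, O(z(-1, 4)))) = √(3784 + (-108 - 1*18)) = √(3784 + (-108 - 18)) = √(3784 - 126) = √3658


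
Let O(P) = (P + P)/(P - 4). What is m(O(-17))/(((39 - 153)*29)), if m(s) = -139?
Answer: 139/3306 ≈ 0.042045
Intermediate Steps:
O(P) = 2*P/(-4 + P) (O(P) = (2*P)/(-4 + P) = 2*P/(-4 + P))
m(O(-17))/(((39 - 153)*29)) = -139*1/(29*(39 - 153)) = -139/((-114*29)) = -139/(-3306) = -139*(-1/3306) = 139/3306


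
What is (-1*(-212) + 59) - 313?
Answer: -42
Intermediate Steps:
(-1*(-212) + 59) - 313 = (212 + 59) - 313 = 271 - 313 = -42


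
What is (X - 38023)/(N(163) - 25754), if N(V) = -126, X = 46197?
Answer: -4087/12940 ≈ -0.31584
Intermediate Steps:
(X - 38023)/(N(163) - 25754) = (46197 - 38023)/(-126 - 25754) = 8174/(-25880) = 8174*(-1/25880) = -4087/12940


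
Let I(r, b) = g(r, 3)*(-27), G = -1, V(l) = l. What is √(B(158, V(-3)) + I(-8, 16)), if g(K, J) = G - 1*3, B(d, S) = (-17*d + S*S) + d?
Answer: I*√2411 ≈ 49.102*I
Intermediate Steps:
B(d, S) = S² - 16*d (B(d, S) = (-17*d + S²) + d = (S² - 17*d) + d = S² - 16*d)
g(K, J) = -4 (g(K, J) = -1 - 1*3 = -1 - 3 = -4)
I(r, b) = 108 (I(r, b) = -4*(-27) = 108)
√(B(158, V(-3)) + I(-8, 16)) = √(((-3)² - 16*158) + 108) = √((9 - 2528) + 108) = √(-2519 + 108) = √(-2411) = I*√2411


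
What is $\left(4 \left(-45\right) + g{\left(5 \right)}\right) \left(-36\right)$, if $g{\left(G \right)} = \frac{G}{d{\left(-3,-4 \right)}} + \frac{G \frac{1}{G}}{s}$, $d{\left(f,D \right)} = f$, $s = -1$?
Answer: $6576$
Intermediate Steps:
$g{\left(G \right)} = -1 - \frac{G}{3}$ ($g{\left(G \right)} = \frac{G}{-3} + \frac{G \frac{1}{G}}{-1} = G \left(- \frac{1}{3}\right) + 1 \left(-1\right) = - \frac{G}{3} - 1 = -1 - \frac{G}{3}$)
$\left(4 \left(-45\right) + g{\left(5 \right)}\right) \left(-36\right) = \left(4 \left(-45\right) - \frac{8}{3}\right) \left(-36\right) = \left(-180 - \frac{8}{3}\right) \left(-36\right) = \left(- \frac{548}{3}\right) \left(-36\right) = 6576$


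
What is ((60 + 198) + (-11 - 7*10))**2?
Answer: 31329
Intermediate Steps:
((60 + 198) + (-11 - 7*10))**2 = (258 + (-11 - 70))**2 = (258 - 81)**2 = 177**2 = 31329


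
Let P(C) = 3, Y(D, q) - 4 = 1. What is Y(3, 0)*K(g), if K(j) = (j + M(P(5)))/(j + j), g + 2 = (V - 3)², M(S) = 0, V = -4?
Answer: 5/2 ≈ 2.5000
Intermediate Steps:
Y(D, q) = 5 (Y(D, q) = 4 + 1 = 5)
g = 47 (g = -2 + (-4 - 3)² = -2 + (-7)² = -2 + 49 = 47)
K(j) = ½ (K(j) = (j + 0)/(j + j) = j/((2*j)) = j*(1/(2*j)) = ½)
Y(3, 0)*K(g) = 5*(½) = 5/2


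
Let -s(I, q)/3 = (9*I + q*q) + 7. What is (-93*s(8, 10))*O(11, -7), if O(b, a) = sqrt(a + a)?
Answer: 49941*I*sqrt(14) ≈ 1.8686e+5*I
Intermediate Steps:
O(b, a) = sqrt(2)*sqrt(a) (O(b, a) = sqrt(2*a) = sqrt(2)*sqrt(a))
s(I, q) = -21 - 27*I - 3*q**2 (s(I, q) = -3*((9*I + q*q) + 7) = -3*((9*I + q**2) + 7) = -3*((q**2 + 9*I) + 7) = -3*(7 + q**2 + 9*I) = -21 - 27*I - 3*q**2)
(-93*s(8, 10))*O(11, -7) = (-93*(-21 - 27*8 - 3*10**2))*(sqrt(2)*sqrt(-7)) = (-93*(-21 - 216 - 3*100))*(sqrt(2)*(I*sqrt(7))) = (-93*(-21 - 216 - 300))*(I*sqrt(14)) = (-93*(-537))*(I*sqrt(14)) = 49941*(I*sqrt(14)) = 49941*I*sqrt(14)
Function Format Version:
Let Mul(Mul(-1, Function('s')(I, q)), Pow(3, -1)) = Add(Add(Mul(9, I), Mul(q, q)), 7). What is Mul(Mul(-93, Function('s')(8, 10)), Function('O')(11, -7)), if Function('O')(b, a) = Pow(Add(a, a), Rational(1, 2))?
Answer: Mul(49941, I, Pow(14, Rational(1, 2))) ≈ Mul(1.8686e+5, I)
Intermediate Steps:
Function('O')(b, a) = Mul(Pow(2, Rational(1, 2)), Pow(a, Rational(1, 2))) (Function('O')(b, a) = Pow(Mul(2, a), Rational(1, 2)) = Mul(Pow(2, Rational(1, 2)), Pow(a, Rational(1, 2))))
Function('s')(I, q) = Add(-21, Mul(-27, I), Mul(-3, Pow(q, 2))) (Function('s')(I, q) = Mul(-3, Add(Add(Mul(9, I), Mul(q, q)), 7)) = Mul(-3, Add(Add(Mul(9, I), Pow(q, 2)), 7)) = Mul(-3, Add(Add(Pow(q, 2), Mul(9, I)), 7)) = Mul(-3, Add(7, Pow(q, 2), Mul(9, I))) = Add(-21, Mul(-27, I), Mul(-3, Pow(q, 2))))
Mul(Mul(-93, Function('s')(8, 10)), Function('O')(11, -7)) = Mul(Mul(-93, Add(-21, Mul(-27, 8), Mul(-3, Pow(10, 2)))), Mul(Pow(2, Rational(1, 2)), Pow(-7, Rational(1, 2)))) = Mul(Mul(-93, Add(-21, -216, Mul(-3, 100))), Mul(Pow(2, Rational(1, 2)), Mul(I, Pow(7, Rational(1, 2))))) = Mul(Mul(-93, Add(-21, -216, -300)), Mul(I, Pow(14, Rational(1, 2)))) = Mul(Mul(-93, -537), Mul(I, Pow(14, Rational(1, 2)))) = Mul(49941, Mul(I, Pow(14, Rational(1, 2)))) = Mul(49941, I, Pow(14, Rational(1, 2)))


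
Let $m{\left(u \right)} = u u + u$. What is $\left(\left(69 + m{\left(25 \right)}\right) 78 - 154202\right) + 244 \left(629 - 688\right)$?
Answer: $-112516$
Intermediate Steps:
$m{\left(u \right)} = u + u^{2}$ ($m{\left(u \right)} = u^{2} + u = u + u^{2}$)
$\left(\left(69 + m{\left(25 \right)}\right) 78 - 154202\right) + 244 \left(629 - 688\right) = \left(\left(69 + 25 \left(1 + 25\right)\right) 78 - 154202\right) + 244 \left(629 - 688\right) = \left(\left(69 + 25 \cdot 26\right) 78 - 154202\right) + 244 \left(-59\right) = \left(\left(69 + 650\right) 78 - 154202\right) - 14396 = \left(719 \cdot 78 - 154202\right) - 14396 = \left(56082 - 154202\right) - 14396 = -98120 - 14396 = -112516$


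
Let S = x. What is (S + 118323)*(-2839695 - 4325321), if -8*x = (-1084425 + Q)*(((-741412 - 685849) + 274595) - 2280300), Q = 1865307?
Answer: -2400945186247147692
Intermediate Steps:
x = 670185339003/2 (x = -(-1084425 + 1865307)*(((-741412 - 685849) + 274595) - 2280300)/8 = -390441*((-1427261 + 274595) - 2280300)/4 = -390441*(-1152666 - 2280300)/4 = -390441*(-3432966)/4 = -⅛*(-2680741356012) = 670185339003/2 ≈ 3.3509e+11)
S = 670185339003/2 ≈ 3.3509e+11
(S + 118323)*(-2839695 - 4325321) = (670185339003/2 + 118323)*(-2839695 - 4325321) = (670185575649/2)*(-7165016) = -2400945186247147692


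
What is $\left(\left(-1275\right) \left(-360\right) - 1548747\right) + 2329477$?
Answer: $1239730$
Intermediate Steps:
$\left(\left(-1275\right) \left(-360\right) - 1548747\right) + 2329477 = \left(459000 - 1548747\right) + 2329477 = -1089747 + 2329477 = 1239730$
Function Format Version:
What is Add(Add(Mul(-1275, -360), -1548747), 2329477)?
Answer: 1239730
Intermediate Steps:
Add(Add(Mul(-1275, -360), -1548747), 2329477) = Add(Add(459000, -1548747), 2329477) = Add(-1089747, 2329477) = 1239730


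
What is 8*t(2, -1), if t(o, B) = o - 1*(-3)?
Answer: 40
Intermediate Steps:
t(o, B) = 3 + o (t(o, B) = o + 3 = 3 + o)
8*t(2, -1) = 8*(3 + 2) = 8*5 = 40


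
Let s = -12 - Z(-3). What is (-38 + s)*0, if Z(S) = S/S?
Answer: 0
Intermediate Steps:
Z(S) = 1
s = -13 (s = -12 - 1*1 = -12 - 1 = -13)
(-38 + s)*0 = (-38 - 13)*0 = -51*0 = 0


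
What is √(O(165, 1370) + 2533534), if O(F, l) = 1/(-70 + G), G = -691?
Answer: √1467222742853/761 ≈ 1591.7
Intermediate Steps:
O(F, l) = -1/761 (O(F, l) = 1/(-70 - 691) = 1/(-761) = -1/761)
√(O(165, 1370) + 2533534) = √(-1/761 + 2533534) = √(1928019373/761) = √1467222742853/761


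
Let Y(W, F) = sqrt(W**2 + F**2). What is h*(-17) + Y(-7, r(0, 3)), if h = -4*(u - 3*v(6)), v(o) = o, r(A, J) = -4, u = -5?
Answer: -1564 + sqrt(65) ≈ -1555.9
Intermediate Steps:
Y(W, F) = sqrt(F**2 + W**2)
h = 92 (h = -4*(-5 - 3*6) = -4*(-5 - 18) = -4*(-23) = 92)
h*(-17) + Y(-7, r(0, 3)) = 92*(-17) + sqrt((-4)**2 + (-7)**2) = -1564 + sqrt(16 + 49) = -1564 + sqrt(65)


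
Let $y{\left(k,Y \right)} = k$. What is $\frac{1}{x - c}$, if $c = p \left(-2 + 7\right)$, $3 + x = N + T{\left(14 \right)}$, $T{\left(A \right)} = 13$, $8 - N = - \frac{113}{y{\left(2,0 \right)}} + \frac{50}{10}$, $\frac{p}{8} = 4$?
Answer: $- \frac{2}{181} \approx -0.01105$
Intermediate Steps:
$p = 32$ ($p = 8 \cdot 4 = 32$)
$N = \frac{119}{2}$ ($N = 8 - \left(- \frac{113}{2} + \frac{50}{10}\right) = 8 - \left(\left(-113\right) \frac{1}{2} + 50 \cdot \frac{1}{10}\right) = 8 - \left(- \frac{113}{2} + 5\right) = 8 - - \frac{103}{2} = 8 + \frac{103}{2} = \frac{119}{2} \approx 59.5$)
$x = \frac{139}{2}$ ($x = -3 + \left(\frac{119}{2} + 13\right) = -3 + \frac{145}{2} = \frac{139}{2} \approx 69.5$)
$c = 160$ ($c = 32 \left(-2 + 7\right) = 32 \cdot 5 = 160$)
$\frac{1}{x - c} = \frac{1}{\frac{139}{2} - 160} = \frac{1}{- \frac{181}{2}} = - \frac{2}{181}$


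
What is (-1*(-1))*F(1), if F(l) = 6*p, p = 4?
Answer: 24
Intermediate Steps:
F(l) = 24 (F(l) = 6*4 = 24)
(-1*(-1))*F(1) = -1*(-1)*24 = 1*24 = 24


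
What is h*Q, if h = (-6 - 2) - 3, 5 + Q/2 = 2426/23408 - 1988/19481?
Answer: 14800847/134596 ≈ 109.96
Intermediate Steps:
Q = -14800847/1480556 (Q = -10 + 2*(2426/23408 - 1988/19481) = -10 + 2*(2426*(1/23408) - 1988*1/19481) = -10 + 2*(1213/11704 - 284/2783) = -10 + 2*(4713/2961112) = -10 + 4713/1480556 = -14800847/1480556 ≈ -9.9968)
h = -11 (h = -8 - 3 = -11)
h*Q = -11*(-14800847/1480556) = 14800847/134596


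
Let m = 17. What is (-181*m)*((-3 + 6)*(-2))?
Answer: 18462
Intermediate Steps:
(-181*m)*((-3 + 6)*(-2)) = (-181*17)*((-3 + 6)*(-2)) = -9231*(-2) = -3077*(-6) = 18462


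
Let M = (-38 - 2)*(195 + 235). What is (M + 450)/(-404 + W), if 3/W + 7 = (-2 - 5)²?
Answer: 46900/1131 ≈ 41.468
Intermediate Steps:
W = 1/14 (W = 3/(-7 + (-2 - 5)²) = 3/(-7 + (-7)²) = 3/(-7 + 49) = 3/42 = 3*(1/42) = 1/14 ≈ 0.071429)
M = -17200 (M = -40*430 = -17200)
(M + 450)/(-404 + W) = (-17200 + 450)/(-404 + 1/14) = -16750/(-5655/14) = -16750*(-14/5655) = 46900/1131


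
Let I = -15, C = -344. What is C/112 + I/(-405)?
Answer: -1147/378 ≈ -3.0344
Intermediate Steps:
C/112 + I/(-405) = -344/112 - 15/(-405) = -344*1/112 - 15*(-1/405) = -43/14 + 1/27 = -1147/378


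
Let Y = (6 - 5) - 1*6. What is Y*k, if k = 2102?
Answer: -10510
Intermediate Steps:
Y = -5 (Y = 1 - 6 = -5)
Y*k = -5*2102 = -10510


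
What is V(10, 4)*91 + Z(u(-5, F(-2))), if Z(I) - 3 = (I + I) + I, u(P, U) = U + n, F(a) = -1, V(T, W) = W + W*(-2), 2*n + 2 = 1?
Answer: -731/2 ≈ -365.50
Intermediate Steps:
n = -1/2 (n = -1 + (1/2)*1 = -1 + 1/2 = -1/2 ≈ -0.50000)
V(T, W) = -W (V(T, W) = W - 2*W = -W)
u(P, U) = -1/2 + U (u(P, U) = U - 1/2 = -1/2 + U)
Z(I) = 3 + 3*I (Z(I) = 3 + ((I + I) + I) = 3 + (2*I + I) = 3 + 3*I)
V(10, 4)*91 + Z(u(-5, F(-2))) = -1*4*91 + (3 + 3*(-1/2 - 1)) = -4*91 + (3 + 3*(-3/2)) = -364 + (3 - 9/2) = -364 - 3/2 = -731/2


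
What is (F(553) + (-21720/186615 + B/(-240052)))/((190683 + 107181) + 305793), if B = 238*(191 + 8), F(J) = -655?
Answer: -978542883199/901406870955162 ≈ -0.0010856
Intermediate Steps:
B = 47362 (B = 238*199 = 47362)
(F(553) + (-21720/186615 + B/(-240052)))/((190683 + 107181) + 305793) = (-655 + (-21720/186615 + 47362/(-240052)))/((190683 + 107181) + 305793) = (-655 + (-21720*1/186615 + 47362*(-1/240052)))/(297864 + 305793) = (-655 + (-1448/12441 - 23681/120026))/603657 = (-655 - 468412969/1493243466)*(1/603657) = -978542883199/1493243466*1/603657 = -978542883199/901406870955162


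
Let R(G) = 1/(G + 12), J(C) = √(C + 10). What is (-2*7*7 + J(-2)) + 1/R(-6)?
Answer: -92 + 2*√2 ≈ -89.172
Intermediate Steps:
J(C) = √(10 + C)
R(G) = 1/(12 + G)
(-2*7*7 + J(-2)) + 1/R(-6) = (-2*7*7 + √(10 - 2)) + 1/(1/(12 - 6)) = (-14*7 + √8) + 1/(1/6) = (-98 + 2*√2) + 1/(⅙) = (-98 + 2*√2) + 6 = -92 + 2*√2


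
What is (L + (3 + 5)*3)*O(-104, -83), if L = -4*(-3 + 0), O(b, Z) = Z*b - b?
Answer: 314496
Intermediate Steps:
O(b, Z) = -b + Z*b
L = 12 (L = -4*(-3) = 12)
(L + (3 + 5)*3)*O(-104, -83) = (12 + (3 + 5)*3)*(-104*(-1 - 83)) = (12 + 8*3)*(-104*(-84)) = (12 + 24)*8736 = 36*8736 = 314496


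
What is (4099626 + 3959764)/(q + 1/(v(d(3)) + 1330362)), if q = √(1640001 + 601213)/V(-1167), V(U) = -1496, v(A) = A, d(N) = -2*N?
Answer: -749865293812543920/123956439645303109 - 666836759903262486120*√2241214/123956439645303109 ≈ -8.0536e+6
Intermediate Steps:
q = -√2241214/1496 (q = √(1640001 + 601213)/(-1496) = √2241214*(-1/1496) = -√2241214/1496 ≈ -1.0007)
(4099626 + 3959764)/(q + 1/(v(d(3)) + 1330362)) = (4099626 + 3959764)/(-√2241214/1496 + 1/(-2*3 + 1330362)) = 8059390/(-√2241214/1496 + 1/(-6 + 1330362)) = 8059390/(-√2241214/1496 + 1/1330356) = 8059390/(1/1330356 - √2241214/1496)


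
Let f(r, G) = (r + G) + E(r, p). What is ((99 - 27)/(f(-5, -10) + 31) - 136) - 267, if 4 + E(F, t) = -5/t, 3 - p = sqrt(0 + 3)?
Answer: -209083/529 + 360*sqrt(3)/529 ≈ -394.06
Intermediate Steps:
p = 3 - sqrt(3) (p = 3 - sqrt(0 + 3) = 3 - sqrt(3) ≈ 1.2680)
E(F, t) = -4 - 5/t
f(r, G) = -4 + G + r - 5/(3 - sqrt(3)) (f(r, G) = (r + G) + (-4 - 5/(3 - sqrt(3))) = (G + r) + (-4 - 5/(3 - sqrt(3))) = -4 + G + r - 5/(3 - sqrt(3)))
((99 - 27)/(f(-5, -10) + 31) - 136) - 267 = ((99 - 27)/((-13/2 - 10 - 5 - 5*sqrt(3)/6) + 31) - 136) - 267 = (72/((-43/2 - 5*sqrt(3)/6) + 31) - 136) - 267 = (72/(19/2 - 5*sqrt(3)/6) - 136) - 267 = (-136 + 72/(19/2 - 5*sqrt(3)/6)) - 267 = -403 + 72/(19/2 - 5*sqrt(3)/6)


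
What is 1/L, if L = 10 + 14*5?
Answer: 1/80 ≈ 0.012500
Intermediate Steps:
L = 80 (L = 10 + 70 = 80)
1/L = 1/80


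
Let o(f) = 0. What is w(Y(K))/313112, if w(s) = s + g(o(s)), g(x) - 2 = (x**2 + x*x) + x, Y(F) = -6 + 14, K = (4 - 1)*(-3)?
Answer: 5/156556 ≈ 3.1937e-5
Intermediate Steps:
K = -9 (K = 3*(-3) = -9)
Y(F) = 8
g(x) = 2 + x + 2*x**2 (g(x) = 2 + ((x**2 + x*x) + x) = 2 + ((x**2 + x**2) + x) = 2 + (2*x**2 + x) = 2 + (x + 2*x**2) = 2 + x + 2*x**2)
w(s) = 2 + s (w(s) = s + (2 + 0 + 2*0**2) = s + (2 + 0 + 2*0) = s + (2 + 0 + 0) = s + 2 = 2 + s)
w(Y(K))/313112 = (2 + 8)/313112 = 10*(1/313112) = 5/156556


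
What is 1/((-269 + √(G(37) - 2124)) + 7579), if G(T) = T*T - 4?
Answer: 7310/53436859 - I*√759/53436859 ≈ 0.0001368 - 5.1556e-7*I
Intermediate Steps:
G(T) = -4 + T² (G(T) = T² - 4 = -4 + T²)
1/((-269 + √(G(37) - 2124)) + 7579) = 1/((-269 + √((-4 + 37²) - 2124)) + 7579) = 1/((-269 + √((-4 + 1369) - 2124)) + 7579) = 1/((-269 + √(1365 - 2124)) + 7579) = 1/((-269 + √(-759)) + 7579) = 1/((-269 + I*√759) + 7579) = 1/(7310 + I*√759)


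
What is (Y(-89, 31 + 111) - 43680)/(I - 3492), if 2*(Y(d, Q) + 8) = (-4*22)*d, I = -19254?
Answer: 19886/11373 ≈ 1.7485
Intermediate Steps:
Y(d, Q) = -8 - 44*d (Y(d, Q) = -8 + ((-4*22)*d)/2 = -8 + (-88*d)/2 = -8 - 44*d)
(Y(-89, 31 + 111) - 43680)/(I - 3492) = ((-8 - 44*(-89)) - 43680)/(-19254 - 3492) = ((-8 + 3916) - 43680)/(-22746) = (3908 - 43680)*(-1/22746) = -39772*(-1/22746) = 19886/11373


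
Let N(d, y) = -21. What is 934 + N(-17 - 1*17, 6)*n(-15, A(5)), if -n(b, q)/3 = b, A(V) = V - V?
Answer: -11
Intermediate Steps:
A(V) = 0
n(b, q) = -3*b
934 + N(-17 - 1*17, 6)*n(-15, A(5)) = 934 - (-63)*(-15) = 934 - 21*45 = 934 - 945 = -11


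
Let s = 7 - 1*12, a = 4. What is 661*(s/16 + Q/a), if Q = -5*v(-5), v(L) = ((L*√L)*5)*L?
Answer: -3305/16 - 413125*I*√5/4 ≈ -206.56 - 2.3094e+5*I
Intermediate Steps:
v(L) = 5*L^(5/2) (v(L) = (L^(3/2)*5)*L = (5*L^(3/2))*L = 5*L^(5/2))
s = -5 (s = 7 - 12 = -5)
Q = -625*I*√5 (Q = -25*(-5)^(5/2) = -25*25*I*√5 = -625*I*√5 ≈ -1397.5*I)
661*(s/16 + Q/a) = 661*(-5/16 - 625*I*√5/4) = -3305/16 - 413125*I*√5/4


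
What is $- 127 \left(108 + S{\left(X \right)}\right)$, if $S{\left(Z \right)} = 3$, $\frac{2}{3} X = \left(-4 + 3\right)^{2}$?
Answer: $-14097$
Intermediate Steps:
$X = \frac{3}{2}$ ($X = \frac{3 \left(-4 + 3\right)^{2}}{2} = \frac{3 \left(-1\right)^{2}}{2} = \frac{3}{2} \cdot 1 = \frac{3}{2} \approx 1.5$)
$- 127 \left(108 + S{\left(X \right)}\right) = - 127 \left(108 + 3\right) = \left(-127\right) 111 = -14097$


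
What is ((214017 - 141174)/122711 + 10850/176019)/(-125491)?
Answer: -14153166367/2710538777171919 ≈ -5.2215e-6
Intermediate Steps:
((214017 - 141174)/122711 + 10850/176019)/(-125491) = (72843*(1/122711) + 10850*(1/176019))*(-1/125491) = (72843/122711 + 10850/176019)*(-1/125491) = (14153166367/21599467509)*(-1/125491) = -14153166367/2710538777171919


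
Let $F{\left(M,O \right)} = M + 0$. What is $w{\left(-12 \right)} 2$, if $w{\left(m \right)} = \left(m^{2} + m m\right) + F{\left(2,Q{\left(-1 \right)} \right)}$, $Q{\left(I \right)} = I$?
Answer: $580$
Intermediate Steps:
$F{\left(M,O \right)} = M$
$w{\left(m \right)} = 2 + 2 m^{2}$ ($w{\left(m \right)} = \left(m^{2} + m m\right) + 2 = \left(m^{2} + m^{2}\right) + 2 = 2 m^{2} + 2 = 2 + 2 m^{2}$)
$w{\left(-12 \right)} 2 = \left(2 + 2 \left(-12\right)^{2}\right) 2 = \left(2 + 2 \cdot 144\right) 2 = \left(2 + 288\right) 2 = 290 \cdot 2 = 580$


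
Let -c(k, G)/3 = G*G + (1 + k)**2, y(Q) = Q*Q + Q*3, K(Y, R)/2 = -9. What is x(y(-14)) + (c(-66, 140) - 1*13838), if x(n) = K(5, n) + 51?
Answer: -85280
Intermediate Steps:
K(Y, R) = -18 (K(Y, R) = 2*(-9) = -18)
y(Q) = Q**2 + 3*Q
x(n) = 33 (x(n) = -18 + 51 = 33)
c(k, G) = -3*G**2 - 3*(1 + k)**2 (c(k, G) = -3*(G*G + (1 + k)**2) = -3*(G**2 + (1 + k)**2) = -3*G**2 - 3*(1 + k)**2)
x(y(-14)) + (c(-66, 140) - 1*13838) = 33 + ((-3*140**2 - 3*(1 - 66)**2) - 1*13838) = 33 + ((-3*19600 - 3*(-65)**2) - 13838) = 33 + ((-58800 - 3*4225) - 13838) = 33 + ((-58800 - 12675) - 13838) = 33 + (-71475 - 13838) = 33 - 85313 = -85280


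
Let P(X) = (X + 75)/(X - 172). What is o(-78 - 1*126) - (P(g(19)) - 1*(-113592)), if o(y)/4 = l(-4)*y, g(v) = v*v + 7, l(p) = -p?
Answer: -22904219/196 ≈ -1.1686e+5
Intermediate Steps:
g(v) = 7 + v² (g(v) = v² + 7 = 7 + v²)
P(X) = (75 + X)/(-172 + X)
o(y) = 16*y (o(y) = 4*((-1*(-4))*y) = 4*(4*y) = 16*y)
o(-78 - 1*126) - (P(g(19)) - 1*(-113592)) = 16*(-78 - 1*126) - ((75 + (7 + 19²))/(-172 + (7 + 19²)) - 1*(-113592)) = 16*(-78 - 126) - ((75 + (7 + 361))/(-172 + (7 + 361)) + 113592) = 16*(-204) - ((75 + 368)/(-172 + 368) + 113592) = -3264 - (443/196 + 113592) = -3264 - 1*22264475/196 = -3264 - 22264475/196 = -22904219/196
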